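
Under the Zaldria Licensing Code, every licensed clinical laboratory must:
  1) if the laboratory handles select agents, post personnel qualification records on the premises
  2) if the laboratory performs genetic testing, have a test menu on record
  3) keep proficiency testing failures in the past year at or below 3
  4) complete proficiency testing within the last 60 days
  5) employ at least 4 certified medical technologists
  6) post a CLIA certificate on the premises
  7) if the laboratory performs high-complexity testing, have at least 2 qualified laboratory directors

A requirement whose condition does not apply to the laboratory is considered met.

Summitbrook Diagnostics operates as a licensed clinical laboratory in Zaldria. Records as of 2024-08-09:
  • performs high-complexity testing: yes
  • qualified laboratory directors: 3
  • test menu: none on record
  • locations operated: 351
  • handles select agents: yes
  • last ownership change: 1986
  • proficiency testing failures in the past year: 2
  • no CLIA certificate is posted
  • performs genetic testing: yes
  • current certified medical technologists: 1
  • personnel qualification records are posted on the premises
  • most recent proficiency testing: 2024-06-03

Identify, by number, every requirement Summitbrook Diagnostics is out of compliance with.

2, 4, 5, 6

1. condition 'handles select agents' holds; personnel qualification records present → met
2. condition 'performs genetic testing' holds; test menu absent → not met
3. proficiency testing failures in the past year 2 ≤ 3 → met
4. proficiency testing 67 days ago vs limit 60 → not met
5. certified medical technologists 1 < 4 → not met
6. CLIA certificate absent → not met
7. condition 'performs high-complexity testing' holds; qualified laboratory directors 3 ≥ 2 → met
Not met: 2, 4, 5, 6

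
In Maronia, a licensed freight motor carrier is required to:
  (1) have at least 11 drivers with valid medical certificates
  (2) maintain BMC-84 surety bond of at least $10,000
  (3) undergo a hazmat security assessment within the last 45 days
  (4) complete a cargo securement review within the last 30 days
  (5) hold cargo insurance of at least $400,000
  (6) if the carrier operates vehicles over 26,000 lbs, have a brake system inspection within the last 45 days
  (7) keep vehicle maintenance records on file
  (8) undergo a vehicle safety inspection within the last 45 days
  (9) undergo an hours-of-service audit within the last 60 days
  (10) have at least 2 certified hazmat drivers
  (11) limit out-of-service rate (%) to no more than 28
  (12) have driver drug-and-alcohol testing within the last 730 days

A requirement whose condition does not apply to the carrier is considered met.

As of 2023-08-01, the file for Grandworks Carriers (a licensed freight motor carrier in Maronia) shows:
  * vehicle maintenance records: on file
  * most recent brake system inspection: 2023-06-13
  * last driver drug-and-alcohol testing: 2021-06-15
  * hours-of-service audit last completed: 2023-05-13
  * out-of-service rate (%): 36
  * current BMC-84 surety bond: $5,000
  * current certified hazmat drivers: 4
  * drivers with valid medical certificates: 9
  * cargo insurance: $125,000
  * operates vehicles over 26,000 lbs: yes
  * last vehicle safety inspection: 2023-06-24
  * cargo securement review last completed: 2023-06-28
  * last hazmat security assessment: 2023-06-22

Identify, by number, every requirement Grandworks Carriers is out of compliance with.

1, 2, 4, 5, 6, 9, 11, 12

1. drivers with valid medical certificates 9 < 11 → not met
2. BMC-84 surety bond $5,000 < $10,000 → not met
3. hazmat security assessment 40 days ago vs limit 45 → met
4. cargo securement review 34 days ago vs limit 30 → not met
5. cargo insurance $125,000 < $400,000 → not met
6. condition 'operates vehicles over 26,000 lbs' holds; brake system inspection 49 days ago vs limit 45 → not met
7. vehicle maintenance records present → met
8. vehicle safety inspection 38 days ago vs limit 45 → met
9. hours-of-service audit 80 days ago vs limit 60 → not met
10. certified hazmat drivers 4 ≥ 2 → met
11. out-of-service rate (%) 36 > 28 → not met
12. driver drug-and-alcohol testing 777 days ago vs limit 730 → not met
Not met: 1, 2, 4, 5, 6, 9, 11, 12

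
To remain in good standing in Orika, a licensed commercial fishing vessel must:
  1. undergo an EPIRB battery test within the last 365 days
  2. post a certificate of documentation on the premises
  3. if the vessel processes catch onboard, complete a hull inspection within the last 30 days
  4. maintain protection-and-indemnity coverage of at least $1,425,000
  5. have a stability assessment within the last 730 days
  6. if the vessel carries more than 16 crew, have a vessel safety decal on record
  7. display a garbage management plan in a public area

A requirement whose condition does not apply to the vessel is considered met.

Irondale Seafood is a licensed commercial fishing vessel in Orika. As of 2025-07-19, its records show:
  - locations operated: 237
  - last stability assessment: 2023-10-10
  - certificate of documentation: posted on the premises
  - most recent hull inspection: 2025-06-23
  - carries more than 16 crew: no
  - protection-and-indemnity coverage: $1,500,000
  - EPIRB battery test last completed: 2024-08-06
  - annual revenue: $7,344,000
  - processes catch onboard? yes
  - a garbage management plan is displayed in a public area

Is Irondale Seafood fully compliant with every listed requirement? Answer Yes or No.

1. EPIRB battery test 347 days ago vs limit 365 → met
2. certificate of documentation present → met
3. condition 'processes catch onboard' holds; hull inspection 26 days ago vs limit 30 → met
4. protection-and-indemnity coverage $1,500,000 ≥ $1,425,000 → met
5. stability assessment 648 days ago vs limit 730 → met
6. condition 'carries more than 16 crew' does not hold → requirement n/a → met
7. garbage management plan present → met
All met.

Yes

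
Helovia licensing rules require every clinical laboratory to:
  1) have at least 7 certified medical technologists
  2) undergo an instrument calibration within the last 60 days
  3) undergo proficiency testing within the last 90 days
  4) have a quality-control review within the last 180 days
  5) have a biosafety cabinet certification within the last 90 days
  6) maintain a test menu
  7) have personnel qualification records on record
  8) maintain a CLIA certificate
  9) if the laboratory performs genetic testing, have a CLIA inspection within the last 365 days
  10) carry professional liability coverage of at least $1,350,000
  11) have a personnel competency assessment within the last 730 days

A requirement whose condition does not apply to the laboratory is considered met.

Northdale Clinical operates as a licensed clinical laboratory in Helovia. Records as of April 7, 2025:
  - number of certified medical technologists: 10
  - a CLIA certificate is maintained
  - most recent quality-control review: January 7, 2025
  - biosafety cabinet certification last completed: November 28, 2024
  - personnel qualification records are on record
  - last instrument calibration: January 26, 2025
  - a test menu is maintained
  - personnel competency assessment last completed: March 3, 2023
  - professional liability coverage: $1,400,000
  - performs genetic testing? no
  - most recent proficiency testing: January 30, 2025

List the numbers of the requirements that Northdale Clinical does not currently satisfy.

1. certified medical technologists 10 ≥ 7 → met
2. instrument calibration 71 days ago vs limit 60 → not met
3. proficiency testing 67 days ago vs limit 90 → met
4. quality-control review 90 days ago vs limit 180 → met
5. biosafety cabinet certification 130 days ago vs limit 90 → not met
6. test menu present → met
7. personnel qualification records present → met
8. CLIA certificate present → met
9. condition 'performs genetic testing' does not hold → requirement n/a → met
10. professional liability coverage $1,400,000 ≥ $1,350,000 → met
11. personnel competency assessment 766 days ago vs limit 730 → not met
Not met: 2, 5, 11

2, 5, 11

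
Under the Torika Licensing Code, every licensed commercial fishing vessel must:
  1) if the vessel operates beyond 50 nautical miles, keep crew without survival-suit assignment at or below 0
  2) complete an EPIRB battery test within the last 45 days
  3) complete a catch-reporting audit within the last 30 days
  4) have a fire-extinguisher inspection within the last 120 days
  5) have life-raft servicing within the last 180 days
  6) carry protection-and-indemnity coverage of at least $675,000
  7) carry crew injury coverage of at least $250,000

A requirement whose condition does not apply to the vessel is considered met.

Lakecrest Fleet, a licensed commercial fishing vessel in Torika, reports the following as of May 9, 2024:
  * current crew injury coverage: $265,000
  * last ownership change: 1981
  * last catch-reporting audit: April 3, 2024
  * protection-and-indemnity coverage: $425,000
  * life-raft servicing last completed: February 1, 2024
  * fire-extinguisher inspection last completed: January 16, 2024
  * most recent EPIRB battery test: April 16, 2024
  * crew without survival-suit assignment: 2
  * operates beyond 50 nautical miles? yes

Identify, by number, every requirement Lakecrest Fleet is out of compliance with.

1, 3, 6

1. condition 'operates beyond 50 nautical miles' holds; crew without survival-suit assignment 2 > 0 → not met
2. EPIRB battery test 23 days ago vs limit 45 → met
3. catch-reporting audit 36 days ago vs limit 30 → not met
4. fire-extinguisher inspection 114 days ago vs limit 120 → met
5. life-raft servicing 98 days ago vs limit 180 → met
6. protection-and-indemnity coverage $425,000 < $675,000 → not met
7. crew injury coverage $265,000 ≥ $250,000 → met
Not met: 1, 3, 6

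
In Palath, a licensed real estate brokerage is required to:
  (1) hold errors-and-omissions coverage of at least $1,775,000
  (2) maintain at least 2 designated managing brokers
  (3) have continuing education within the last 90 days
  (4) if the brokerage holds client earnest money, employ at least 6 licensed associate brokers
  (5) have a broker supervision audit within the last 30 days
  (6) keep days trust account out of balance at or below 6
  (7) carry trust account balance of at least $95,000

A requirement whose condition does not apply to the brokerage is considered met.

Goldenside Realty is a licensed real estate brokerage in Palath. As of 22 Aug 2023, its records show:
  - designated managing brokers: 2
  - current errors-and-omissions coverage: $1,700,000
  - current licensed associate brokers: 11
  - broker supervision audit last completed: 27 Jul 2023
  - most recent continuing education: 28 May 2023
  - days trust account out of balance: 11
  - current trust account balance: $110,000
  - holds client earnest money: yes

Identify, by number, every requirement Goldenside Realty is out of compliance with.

1. errors-and-omissions coverage $1,700,000 < $1,775,000 → not met
2. designated managing brokers 2 ≥ 2 → met
3. continuing education 86 days ago vs limit 90 → met
4. condition 'holds client earnest money' holds; licensed associate brokers 11 ≥ 6 → met
5. broker supervision audit 26 days ago vs limit 30 → met
6. days trust account out of balance 11 > 6 → not met
7. trust account balance $110,000 ≥ $95,000 → met
Not met: 1, 6

1, 6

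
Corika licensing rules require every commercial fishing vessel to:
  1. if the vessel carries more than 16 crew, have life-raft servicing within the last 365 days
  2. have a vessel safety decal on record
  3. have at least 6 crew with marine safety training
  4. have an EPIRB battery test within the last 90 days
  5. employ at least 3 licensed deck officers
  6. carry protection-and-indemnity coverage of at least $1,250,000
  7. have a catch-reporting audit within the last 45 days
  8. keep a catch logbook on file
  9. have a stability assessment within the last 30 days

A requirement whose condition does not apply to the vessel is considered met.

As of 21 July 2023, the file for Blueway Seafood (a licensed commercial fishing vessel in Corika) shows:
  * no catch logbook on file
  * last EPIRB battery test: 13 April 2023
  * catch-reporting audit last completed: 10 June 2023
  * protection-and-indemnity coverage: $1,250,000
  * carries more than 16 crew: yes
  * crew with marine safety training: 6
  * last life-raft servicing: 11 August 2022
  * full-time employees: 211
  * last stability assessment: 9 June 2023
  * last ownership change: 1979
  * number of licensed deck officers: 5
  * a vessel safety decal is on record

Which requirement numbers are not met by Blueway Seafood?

4, 8, 9

1. condition 'carries more than 16 crew' holds; life-raft servicing 344 days ago vs limit 365 → met
2. vessel safety decal present → met
3. crew with marine safety training 6 ≥ 6 → met
4. EPIRB battery test 99 days ago vs limit 90 → not met
5. licensed deck officers 5 ≥ 3 → met
6. protection-and-indemnity coverage $1,250,000 ≥ $1,250,000 → met
7. catch-reporting audit 41 days ago vs limit 45 → met
8. catch logbook absent → not met
9. stability assessment 42 days ago vs limit 30 → not met
Not met: 4, 8, 9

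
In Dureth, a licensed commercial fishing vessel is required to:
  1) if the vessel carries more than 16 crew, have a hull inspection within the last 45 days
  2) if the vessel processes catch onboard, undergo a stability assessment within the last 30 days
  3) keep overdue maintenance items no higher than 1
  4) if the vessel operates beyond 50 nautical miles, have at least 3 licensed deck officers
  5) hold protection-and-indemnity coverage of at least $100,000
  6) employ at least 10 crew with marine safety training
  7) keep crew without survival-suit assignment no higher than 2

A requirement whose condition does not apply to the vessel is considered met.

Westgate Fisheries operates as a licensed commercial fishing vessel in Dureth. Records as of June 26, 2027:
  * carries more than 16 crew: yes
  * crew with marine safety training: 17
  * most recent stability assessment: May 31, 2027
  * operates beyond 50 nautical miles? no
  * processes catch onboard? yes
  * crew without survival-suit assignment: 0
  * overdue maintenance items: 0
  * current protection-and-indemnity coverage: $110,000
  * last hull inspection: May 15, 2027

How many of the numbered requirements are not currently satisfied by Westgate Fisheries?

0

1. condition 'carries more than 16 crew' holds; hull inspection 42 days ago vs limit 45 → met
2. condition 'processes catch onboard' holds; stability assessment 26 days ago vs limit 30 → met
3. overdue maintenance items 0 ≤ 1 → met
4. condition 'operates beyond 50 nautical miles' does not hold → requirement n/a → met
5. protection-and-indemnity coverage $110,000 ≥ $100,000 → met
6. crew with marine safety training 17 ≥ 10 → met
7. crew without survival-suit assignment 0 ≤ 2 → met
Not met: 0 of 7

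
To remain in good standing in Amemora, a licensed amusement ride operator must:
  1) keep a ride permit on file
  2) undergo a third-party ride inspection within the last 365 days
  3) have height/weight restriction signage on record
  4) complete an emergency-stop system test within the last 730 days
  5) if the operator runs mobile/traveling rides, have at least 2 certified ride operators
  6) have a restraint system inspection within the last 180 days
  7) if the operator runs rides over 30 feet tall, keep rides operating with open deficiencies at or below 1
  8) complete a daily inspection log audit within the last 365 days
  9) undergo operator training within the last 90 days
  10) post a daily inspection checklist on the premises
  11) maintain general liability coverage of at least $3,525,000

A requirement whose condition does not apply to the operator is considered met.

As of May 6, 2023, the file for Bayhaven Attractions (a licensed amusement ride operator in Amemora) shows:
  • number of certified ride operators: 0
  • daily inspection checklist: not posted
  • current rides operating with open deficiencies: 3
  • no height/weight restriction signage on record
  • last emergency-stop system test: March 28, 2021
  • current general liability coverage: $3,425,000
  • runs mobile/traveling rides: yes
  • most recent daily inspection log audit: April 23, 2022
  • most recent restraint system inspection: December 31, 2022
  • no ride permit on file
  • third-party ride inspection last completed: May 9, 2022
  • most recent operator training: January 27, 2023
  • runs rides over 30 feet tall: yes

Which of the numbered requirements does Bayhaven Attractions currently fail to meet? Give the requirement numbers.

1, 3, 4, 5, 7, 8, 9, 10, 11

1. ride permit absent → not met
2. third-party ride inspection 362 days ago vs limit 365 → met
3. height/weight restriction signage absent → not met
4. emergency-stop system test 769 days ago vs limit 730 → not met
5. condition 'runs mobile/traveling rides' holds; certified ride operators 0 < 2 → not met
6. restraint system inspection 126 days ago vs limit 180 → met
7. condition 'runs rides over 30 feet tall' holds; rides operating with open deficiencies 3 > 1 → not met
8. daily inspection log audit 378 days ago vs limit 365 → not met
9. operator training 99 days ago vs limit 90 → not met
10. daily inspection checklist absent → not met
11. general liability coverage $3,425,000 < $3,525,000 → not met
Not met: 1, 3, 4, 5, 7, 8, 9, 10, 11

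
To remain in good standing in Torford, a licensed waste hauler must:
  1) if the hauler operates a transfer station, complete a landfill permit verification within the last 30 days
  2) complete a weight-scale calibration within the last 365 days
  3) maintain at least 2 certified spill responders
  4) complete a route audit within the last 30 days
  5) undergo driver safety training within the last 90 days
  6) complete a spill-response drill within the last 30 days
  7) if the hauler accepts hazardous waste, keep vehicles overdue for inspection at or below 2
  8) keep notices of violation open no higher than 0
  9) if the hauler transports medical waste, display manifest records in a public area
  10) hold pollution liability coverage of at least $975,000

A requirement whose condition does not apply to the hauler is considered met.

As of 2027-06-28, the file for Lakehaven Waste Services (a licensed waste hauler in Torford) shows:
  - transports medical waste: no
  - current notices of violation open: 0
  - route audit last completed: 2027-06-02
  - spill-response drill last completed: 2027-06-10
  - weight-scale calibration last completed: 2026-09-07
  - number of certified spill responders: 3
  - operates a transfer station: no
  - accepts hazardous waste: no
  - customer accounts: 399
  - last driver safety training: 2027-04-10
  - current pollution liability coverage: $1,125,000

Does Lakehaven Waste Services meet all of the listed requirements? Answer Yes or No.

1. condition 'operates a transfer station' does not hold → requirement n/a → met
2. weight-scale calibration 294 days ago vs limit 365 → met
3. certified spill responders 3 ≥ 2 → met
4. route audit 26 days ago vs limit 30 → met
5. driver safety training 79 days ago vs limit 90 → met
6. spill-response drill 18 days ago vs limit 30 → met
7. condition 'accepts hazardous waste' does not hold → requirement n/a → met
8. notices of violation open 0 ≤ 0 → met
9. condition 'transports medical waste' does not hold → requirement n/a → met
10. pollution liability coverage $1,125,000 ≥ $975,000 → met
All met.

Yes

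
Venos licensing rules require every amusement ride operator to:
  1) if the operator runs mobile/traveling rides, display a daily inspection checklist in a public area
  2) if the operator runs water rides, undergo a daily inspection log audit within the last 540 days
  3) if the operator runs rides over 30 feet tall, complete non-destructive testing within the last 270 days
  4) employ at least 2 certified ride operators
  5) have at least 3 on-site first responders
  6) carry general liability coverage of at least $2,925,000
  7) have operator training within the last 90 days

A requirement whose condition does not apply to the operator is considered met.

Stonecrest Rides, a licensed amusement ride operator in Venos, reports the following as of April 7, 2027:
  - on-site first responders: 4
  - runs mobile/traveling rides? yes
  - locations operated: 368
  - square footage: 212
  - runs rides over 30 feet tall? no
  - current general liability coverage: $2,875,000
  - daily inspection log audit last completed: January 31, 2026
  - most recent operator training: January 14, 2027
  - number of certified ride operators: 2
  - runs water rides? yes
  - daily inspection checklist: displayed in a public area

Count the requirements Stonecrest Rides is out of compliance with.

1. condition 'runs mobile/traveling rides' holds; daily inspection checklist present → met
2. condition 'runs water rides' holds; daily inspection log audit 431 days ago vs limit 540 → met
3. condition 'runs rides over 30 feet tall' does not hold → requirement n/a → met
4. certified ride operators 2 ≥ 2 → met
5. on-site first responders 4 ≥ 3 → met
6. general liability coverage $2,875,000 < $2,925,000 → not met
7. operator training 83 days ago vs limit 90 → met
Not met: 1 of 7

1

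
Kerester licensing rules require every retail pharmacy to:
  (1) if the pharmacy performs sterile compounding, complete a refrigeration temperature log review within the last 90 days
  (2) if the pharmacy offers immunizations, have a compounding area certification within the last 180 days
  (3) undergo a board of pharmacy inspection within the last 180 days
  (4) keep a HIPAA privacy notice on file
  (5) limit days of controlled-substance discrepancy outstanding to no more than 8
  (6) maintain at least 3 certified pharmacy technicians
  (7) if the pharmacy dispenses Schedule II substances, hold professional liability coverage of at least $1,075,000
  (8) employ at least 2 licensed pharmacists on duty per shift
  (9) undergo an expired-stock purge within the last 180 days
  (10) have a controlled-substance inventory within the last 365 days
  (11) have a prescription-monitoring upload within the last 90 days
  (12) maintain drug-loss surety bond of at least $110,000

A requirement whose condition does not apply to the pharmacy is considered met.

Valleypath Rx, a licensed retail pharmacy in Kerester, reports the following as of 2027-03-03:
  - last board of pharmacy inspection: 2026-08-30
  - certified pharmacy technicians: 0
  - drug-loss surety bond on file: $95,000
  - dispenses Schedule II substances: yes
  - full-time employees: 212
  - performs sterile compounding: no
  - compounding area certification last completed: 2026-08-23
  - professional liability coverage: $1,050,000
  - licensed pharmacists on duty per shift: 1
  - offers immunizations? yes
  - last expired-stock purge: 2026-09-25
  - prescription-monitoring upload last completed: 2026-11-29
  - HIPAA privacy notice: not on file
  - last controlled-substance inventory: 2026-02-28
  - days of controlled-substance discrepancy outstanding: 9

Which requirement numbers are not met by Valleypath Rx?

1. condition 'performs sterile compounding' does not hold → requirement n/a → met
2. condition 'offers immunizations' holds; compounding area certification 192 days ago vs limit 180 → not met
3. board of pharmacy inspection 185 days ago vs limit 180 → not met
4. HIPAA privacy notice absent → not met
5. days of controlled-substance discrepancy outstanding 9 > 8 → not met
6. certified pharmacy technicians 0 < 3 → not met
7. condition 'dispenses Schedule II substances' holds; professional liability coverage $1,050,000 < $1,075,000 → not met
8. licensed pharmacists on duty per shift 1 < 2 → not met
9. expired-stock purge 159 days ago vs limit 180 → met
10. controlled-substance inventory 368 days ago vs limit 365 → not met
11. prescription-monitoring upload 94 days ago vs limit 90 → not met
12. drug-loss surety bond $95,000 < $110,000 → not met
Not met: 2, 3, 4, 5, 6, 7, 8, 10, 11, 12

2, 3, 4, 5, 6, 7, 8, 10, 11, 12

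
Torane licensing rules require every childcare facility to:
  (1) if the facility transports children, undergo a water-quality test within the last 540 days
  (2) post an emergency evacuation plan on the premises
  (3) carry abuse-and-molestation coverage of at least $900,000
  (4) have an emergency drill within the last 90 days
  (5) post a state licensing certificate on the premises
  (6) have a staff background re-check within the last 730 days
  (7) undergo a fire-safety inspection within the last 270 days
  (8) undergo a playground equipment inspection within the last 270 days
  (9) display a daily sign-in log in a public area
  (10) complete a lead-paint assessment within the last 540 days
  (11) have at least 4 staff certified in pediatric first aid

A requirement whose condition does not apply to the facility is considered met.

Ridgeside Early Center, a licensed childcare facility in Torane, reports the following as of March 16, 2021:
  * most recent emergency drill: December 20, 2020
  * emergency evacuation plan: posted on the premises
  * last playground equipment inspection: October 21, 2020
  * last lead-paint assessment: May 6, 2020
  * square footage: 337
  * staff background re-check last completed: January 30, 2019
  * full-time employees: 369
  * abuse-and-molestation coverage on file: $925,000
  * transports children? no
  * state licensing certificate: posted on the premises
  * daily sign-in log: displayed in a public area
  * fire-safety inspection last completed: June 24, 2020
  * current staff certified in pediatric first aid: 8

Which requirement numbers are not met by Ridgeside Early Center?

6

1. condition 'transports children' does not hold → requirement n/a → met
2. emergency evacuation plan present → met
3. abuse-and-molestation coverage $925,000 ≥ $900,000 → met
4. emergency drill 86 days ago vs limit 90 → met
5. state licensing certificate present → met
6. staff background re-check 776 days ago vs limit 730 → not met
7. fire-safety inspection 265 days ago vs limit 270 → met
8. playground equipment inspection 146 days ago vs limit 270 → met
9. daily sign-in log present → met
10. lead-paint assessment 314 days ago vs limit 540 → met
11. staff certified in pediatric first aid 8 ≥ 4 → met
Not met: 6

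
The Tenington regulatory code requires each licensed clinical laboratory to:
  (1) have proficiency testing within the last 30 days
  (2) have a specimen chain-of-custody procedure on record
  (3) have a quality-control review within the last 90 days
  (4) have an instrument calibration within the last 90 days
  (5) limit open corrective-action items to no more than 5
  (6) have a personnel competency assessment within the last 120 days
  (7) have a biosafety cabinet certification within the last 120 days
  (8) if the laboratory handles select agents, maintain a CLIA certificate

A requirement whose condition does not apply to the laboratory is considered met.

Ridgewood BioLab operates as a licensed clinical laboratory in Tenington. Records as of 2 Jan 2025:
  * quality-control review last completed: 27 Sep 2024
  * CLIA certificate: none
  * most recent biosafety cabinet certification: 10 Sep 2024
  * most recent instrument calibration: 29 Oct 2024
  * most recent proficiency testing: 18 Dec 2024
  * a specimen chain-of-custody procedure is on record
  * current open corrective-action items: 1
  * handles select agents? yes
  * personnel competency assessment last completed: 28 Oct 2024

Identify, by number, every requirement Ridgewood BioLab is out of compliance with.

1. proficiency testing 15 days ago vs limit 30 → met
2. specimen chain-of-custody procedure present → met
3. quality-control review 97 days ago vs limit 90 → not met
4. instrument calibration 65 days ago vs limit 90 → met
5. open corrective-action items 1 ≤ 5 → met
6. personnel competency assessment 66 days ago vs limit 120 → met
7. biosafety cabinet certification 114 days ago vs limit 120 → met
8. condition 'handles select agents' holds; CLIA certificate absent → not met
Not met: 3, 8

3, 8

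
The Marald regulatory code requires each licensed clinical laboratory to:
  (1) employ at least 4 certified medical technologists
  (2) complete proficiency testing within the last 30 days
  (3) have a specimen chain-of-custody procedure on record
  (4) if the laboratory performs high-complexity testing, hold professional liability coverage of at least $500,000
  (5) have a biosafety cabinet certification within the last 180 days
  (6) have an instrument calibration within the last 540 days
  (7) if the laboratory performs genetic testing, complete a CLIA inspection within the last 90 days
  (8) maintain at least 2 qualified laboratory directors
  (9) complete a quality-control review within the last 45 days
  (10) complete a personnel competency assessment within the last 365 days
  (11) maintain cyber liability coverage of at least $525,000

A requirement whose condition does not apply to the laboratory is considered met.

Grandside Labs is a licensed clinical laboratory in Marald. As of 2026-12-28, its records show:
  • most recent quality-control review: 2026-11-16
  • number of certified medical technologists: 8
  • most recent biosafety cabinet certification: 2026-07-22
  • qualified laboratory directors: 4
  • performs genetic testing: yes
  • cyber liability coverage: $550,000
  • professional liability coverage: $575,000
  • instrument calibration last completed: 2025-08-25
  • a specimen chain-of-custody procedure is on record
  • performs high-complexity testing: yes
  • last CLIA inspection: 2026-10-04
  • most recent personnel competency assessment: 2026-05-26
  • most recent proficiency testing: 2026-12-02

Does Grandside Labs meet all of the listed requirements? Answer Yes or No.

Yes

1. certified medical technologists 8 ≥ 4 → met
2. proficiency testing 26 days ago vs limit 30 → met
3. specimen chain-of-custody procedure present → met
4. condition 'performs high-complexity testing' holds; professional liability coverage $575,000 ≥ $500,000 → met
5. biosafety cabinet certification 159 days ago vs limit 180 → met
6. instrument calibration 490 days ago vs limit 540 → met
7. condition 'performs genetic testing' holds; CLIA inspection 85 days ago vs limit 90 → met
8. qualified laboratory directors 4 ≥ 2 → met
9. quality-control review 42 days ago vs limit 45 → met
10. personnel competency assessment 216 days ago vs limit 365 → met
11. cyber liability coverage $550,000 ≥ $525,000 → met
All met.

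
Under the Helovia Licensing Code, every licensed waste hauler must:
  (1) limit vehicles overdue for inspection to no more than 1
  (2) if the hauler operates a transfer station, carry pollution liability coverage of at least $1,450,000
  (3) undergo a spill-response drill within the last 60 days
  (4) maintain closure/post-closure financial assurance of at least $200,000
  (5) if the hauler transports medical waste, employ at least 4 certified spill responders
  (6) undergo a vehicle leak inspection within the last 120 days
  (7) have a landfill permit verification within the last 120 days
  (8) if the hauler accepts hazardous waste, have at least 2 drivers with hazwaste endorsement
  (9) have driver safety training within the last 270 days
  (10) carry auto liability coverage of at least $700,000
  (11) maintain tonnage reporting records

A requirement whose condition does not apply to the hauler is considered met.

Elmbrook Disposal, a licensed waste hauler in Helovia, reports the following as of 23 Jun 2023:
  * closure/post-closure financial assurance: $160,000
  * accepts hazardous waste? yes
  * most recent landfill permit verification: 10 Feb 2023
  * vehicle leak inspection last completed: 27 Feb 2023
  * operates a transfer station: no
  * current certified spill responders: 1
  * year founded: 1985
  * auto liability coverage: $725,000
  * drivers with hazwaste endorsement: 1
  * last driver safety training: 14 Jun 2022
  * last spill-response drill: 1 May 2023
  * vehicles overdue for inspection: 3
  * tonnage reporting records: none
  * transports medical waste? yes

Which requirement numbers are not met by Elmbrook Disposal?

1. vehicles overdue for inspection 3 > 1 → not met
2. condition 'operates a transfer station' does not hold → requirement n/a → met
3. spill-response drill 53 days ago vs limit 60 → met
4. closure/post-closure financial assurance $160,000 < $200,000 → not met
5. condition 'transports medical waste' holds; certified spill responders 1 < 4 → not met
6. vehicle leak inspection 116 days ago vs limit 120 → met
7. landfill permit verification 133 days ago vs limit 120 → not met
8. condition 'accepts hazardous waste' holds; drivers with hazwaste endorsement 1 < 2 → not met
9. driver safety training 374 days ago vs limit 270 → not met
10. auto liability coverage $725,000 ≥ $700,000 → met
11. tonnage reporting records absent → not met
Not met: 1, 4, 5, 7, 8, 9, 11

1, 4, 5, 7, 8, 9, 11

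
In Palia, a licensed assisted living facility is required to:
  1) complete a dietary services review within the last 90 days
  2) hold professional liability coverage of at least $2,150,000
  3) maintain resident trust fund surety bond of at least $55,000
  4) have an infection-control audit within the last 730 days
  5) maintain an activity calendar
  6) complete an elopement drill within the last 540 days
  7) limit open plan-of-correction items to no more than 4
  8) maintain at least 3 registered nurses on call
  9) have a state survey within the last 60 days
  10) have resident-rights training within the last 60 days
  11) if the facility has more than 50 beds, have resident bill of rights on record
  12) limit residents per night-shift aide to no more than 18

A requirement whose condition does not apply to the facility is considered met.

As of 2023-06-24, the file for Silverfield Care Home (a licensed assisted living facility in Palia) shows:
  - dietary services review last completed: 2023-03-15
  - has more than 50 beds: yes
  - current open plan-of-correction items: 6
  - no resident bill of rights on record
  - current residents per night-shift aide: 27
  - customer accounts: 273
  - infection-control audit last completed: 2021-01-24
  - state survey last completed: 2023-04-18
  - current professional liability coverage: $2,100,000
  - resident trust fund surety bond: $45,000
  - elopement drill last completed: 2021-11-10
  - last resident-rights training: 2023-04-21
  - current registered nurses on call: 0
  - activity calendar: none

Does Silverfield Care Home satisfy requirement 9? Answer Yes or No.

9. state survey 67 days ago vs limit 60 → not met

No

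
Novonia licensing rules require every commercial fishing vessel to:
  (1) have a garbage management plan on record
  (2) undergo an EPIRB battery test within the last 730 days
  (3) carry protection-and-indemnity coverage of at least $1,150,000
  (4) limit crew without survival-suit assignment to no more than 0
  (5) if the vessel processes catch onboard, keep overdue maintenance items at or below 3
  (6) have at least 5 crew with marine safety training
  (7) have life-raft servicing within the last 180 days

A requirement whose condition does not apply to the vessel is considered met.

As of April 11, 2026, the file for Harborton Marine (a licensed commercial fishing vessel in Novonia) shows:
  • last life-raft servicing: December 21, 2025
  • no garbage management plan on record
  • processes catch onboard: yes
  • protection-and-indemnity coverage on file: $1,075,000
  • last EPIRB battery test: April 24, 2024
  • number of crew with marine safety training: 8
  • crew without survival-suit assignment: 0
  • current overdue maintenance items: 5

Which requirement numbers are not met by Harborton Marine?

1, 3, 5

1. garbage management plan absent → not met
2. EPIRB battery test 717 days ago vs limit 730 → met
3. protection-and-indemnity coverage $1,075,000 < $1,150,000 → not met
4. crew without survival-suit assignment 0 ≤ 0 → met
5. condition 'processes catch onboard' holds; overdue maintenance items 5 > 3 → not met
6. crew with marine safety training 8 ≥ 5 → met
7. life-raft servicing 111 days ago vs limit 180 → met
Not met: 1, 3, 5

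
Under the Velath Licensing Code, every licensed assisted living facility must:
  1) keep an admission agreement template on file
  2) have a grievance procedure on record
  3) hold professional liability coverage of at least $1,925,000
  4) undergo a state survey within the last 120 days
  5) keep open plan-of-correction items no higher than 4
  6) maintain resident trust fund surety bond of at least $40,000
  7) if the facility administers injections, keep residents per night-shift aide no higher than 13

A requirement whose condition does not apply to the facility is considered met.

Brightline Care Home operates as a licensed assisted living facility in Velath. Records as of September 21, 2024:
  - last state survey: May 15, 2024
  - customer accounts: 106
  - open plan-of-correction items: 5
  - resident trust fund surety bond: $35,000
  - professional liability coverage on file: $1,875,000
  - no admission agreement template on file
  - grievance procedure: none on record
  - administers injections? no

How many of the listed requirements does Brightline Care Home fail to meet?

1. admission agreement template absent → not met
2. grievance procedure absent → not met
3. professional liability coverage $1,875,000 < $1,925,000 → not met
4. state survey 129 days ago vs limit 120 → not met
5. open plan-of-correction items 5 > 4 → not met
6. resident trust fund surety bond $35,000 < $40,000 → not met
7. condition 'administers injections' does not hold → requirement n/a → met
Not met: 6 of 7

6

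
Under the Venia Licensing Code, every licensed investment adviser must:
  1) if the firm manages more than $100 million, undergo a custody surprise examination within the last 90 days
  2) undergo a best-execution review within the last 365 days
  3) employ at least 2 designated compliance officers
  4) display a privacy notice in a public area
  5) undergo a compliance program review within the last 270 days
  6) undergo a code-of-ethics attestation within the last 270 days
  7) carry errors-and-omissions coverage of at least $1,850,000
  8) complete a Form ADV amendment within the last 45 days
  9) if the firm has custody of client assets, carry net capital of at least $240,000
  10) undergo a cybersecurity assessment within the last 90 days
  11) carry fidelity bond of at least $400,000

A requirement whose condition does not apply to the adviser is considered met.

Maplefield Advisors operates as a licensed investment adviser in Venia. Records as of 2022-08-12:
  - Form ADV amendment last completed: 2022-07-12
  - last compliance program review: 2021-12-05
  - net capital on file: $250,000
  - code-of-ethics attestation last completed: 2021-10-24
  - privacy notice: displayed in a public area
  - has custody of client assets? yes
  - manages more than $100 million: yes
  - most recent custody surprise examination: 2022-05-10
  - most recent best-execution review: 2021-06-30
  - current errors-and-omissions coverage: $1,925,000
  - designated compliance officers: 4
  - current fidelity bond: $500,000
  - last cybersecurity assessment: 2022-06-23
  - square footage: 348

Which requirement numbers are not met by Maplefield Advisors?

1. condition 'manages more than $100 million' holds; custody surprise examination 94 days ago vs limit 90 → not met
2. best-execution review 408 days ago vs limit 365 → not met
3. designated compliance officers 4 ≥ 2 → met
4. privacy notice present → met
5. compliance program review 250 days ago vs limit 270 → met
6. code-of-ethics attestation 292 days ago vs limit 270 → not met
7. errors-and-omissions coverage $1,925,000 ≥ $1,850,000 → met
8. Form ADV amendment 31 days ago vs limit 45 → met
9. condition 'has custody of client assets' holds; net capital $250,000 ≥ $240,000 → met
10. cybersecurity assessment 50 days ago vs limit 90 → met
11. fidelity bond $500,000 ≥ $400,000 → met
Not met: 1, 2, 6

1, 2, 6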